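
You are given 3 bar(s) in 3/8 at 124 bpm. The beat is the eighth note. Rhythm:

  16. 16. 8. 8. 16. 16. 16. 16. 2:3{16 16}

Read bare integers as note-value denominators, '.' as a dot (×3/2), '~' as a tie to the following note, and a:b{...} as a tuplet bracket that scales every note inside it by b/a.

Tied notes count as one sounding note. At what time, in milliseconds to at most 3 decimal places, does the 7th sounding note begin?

note 7 onset = 6b = 2903.226ms

1. 0.0ms @ 0 + 362.903ms (3/4)
2. 362.903ms @ 3/4 + 362.903ms (3/4)
3. 725.806ms @ 3/2 + 725.806ms (3/2)
4. 1451.613ms @ 3 + 725.806ms (3/2)
5. 2177.419ms @ 9/2 + 362.903ms (3/4)
6. 2540.323ms @ 21/4 + 362.903ms (3/4)
7. 2903.226ms @ 6 + 362.903ms (3/4)
8. 3266.129ms @ 27/4 + 362.903ms (3/4)
9. 3629.032ms @ 15/2 + 362.903ms (3/4)
10. 3991.935ms @ 33/4 + 362.903ms (3/4)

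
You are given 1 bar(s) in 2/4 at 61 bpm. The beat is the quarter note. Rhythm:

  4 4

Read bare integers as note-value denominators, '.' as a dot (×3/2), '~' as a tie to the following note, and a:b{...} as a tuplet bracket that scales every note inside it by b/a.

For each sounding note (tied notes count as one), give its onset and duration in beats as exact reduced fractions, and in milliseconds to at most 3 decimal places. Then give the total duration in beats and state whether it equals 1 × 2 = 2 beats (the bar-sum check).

1) 0.0ms=0b +983.607ms=1b
2) 983.607ms=1b +983.607ms=1b
Σ=2b of 2 (61bpm 2/4) — PASS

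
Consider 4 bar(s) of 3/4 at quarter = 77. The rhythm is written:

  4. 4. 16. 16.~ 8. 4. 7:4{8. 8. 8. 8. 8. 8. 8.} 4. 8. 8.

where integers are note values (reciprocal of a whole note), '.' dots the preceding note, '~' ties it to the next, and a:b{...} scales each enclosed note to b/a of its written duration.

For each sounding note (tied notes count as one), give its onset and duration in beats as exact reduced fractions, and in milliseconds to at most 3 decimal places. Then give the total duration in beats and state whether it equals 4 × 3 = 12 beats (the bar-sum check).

1) 0.0ms=0b +1168.831ms=3/2b
2) 1168.831ms=3/2b +1168.831ms=3/2b
3) 2337.662ms=3b +292.208ms=3/8b
4) 2629.87ms=27/8b +876.623ms=9/8b
5) 3506.494ms=9/2b +1168.831ms=3/2b
6) 4675.325ms=6b +333.952ms=3/7b
7) 5009.276ms=45/7b +333.952ms=3/7b
8) 5343.228ms=48/7b +333.952ms=3/7b
9) 5677.18ms=51/7b +333.952ms=3/7b
10) 6011.132ms=54/7b +333.952ms=3/7b
11) 6345.083ms=57/7b +333.952ms=3/7b
12) 6679.035ms=60/7b +333.952ms=3/7b
13) 7012.987ms=9b +1168.831ms=3/2b
14) 8181.818ms=21/2b +584.416ms=3/4b
15) 8766.234ms=45/4b +584.416ms=3/4b
Σ=12b of 12 (77bpm 3/4) — PASS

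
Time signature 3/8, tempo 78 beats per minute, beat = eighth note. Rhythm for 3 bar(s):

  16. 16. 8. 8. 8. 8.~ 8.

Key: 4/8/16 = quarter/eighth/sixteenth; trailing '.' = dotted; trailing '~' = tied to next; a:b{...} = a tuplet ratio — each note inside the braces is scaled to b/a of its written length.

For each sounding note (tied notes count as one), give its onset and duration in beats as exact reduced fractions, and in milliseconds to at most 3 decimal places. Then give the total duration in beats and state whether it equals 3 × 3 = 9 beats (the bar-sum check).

1) 0.0ms=0b +576.923ms=3/4b
2) 576.923ms=3/4b +576.923ms=3/4b
3) 1153.846ms=3/2b +1153.846ms=3/2b
4) 2307.692ms=3b +1153.846ms=3/2b
5) 3461.538ms=9/2b +1153.846ms=3/2b
6) 4615.385ms=6b +2307.692ms=3b
Σ=9b of 9 (78bpm 3/8) — PASS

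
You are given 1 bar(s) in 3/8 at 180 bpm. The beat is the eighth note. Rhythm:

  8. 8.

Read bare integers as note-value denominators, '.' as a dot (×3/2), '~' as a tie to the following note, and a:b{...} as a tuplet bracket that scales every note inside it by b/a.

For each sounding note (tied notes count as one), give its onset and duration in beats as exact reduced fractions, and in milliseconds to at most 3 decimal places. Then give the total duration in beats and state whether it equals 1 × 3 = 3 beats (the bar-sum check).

1) 0.0ms=0b +500.0ms=3/2b
2) 500.0ms=3/2b +500.0ms=3/2b
Σ=3b of 3 (180bpm 3/8) — PASS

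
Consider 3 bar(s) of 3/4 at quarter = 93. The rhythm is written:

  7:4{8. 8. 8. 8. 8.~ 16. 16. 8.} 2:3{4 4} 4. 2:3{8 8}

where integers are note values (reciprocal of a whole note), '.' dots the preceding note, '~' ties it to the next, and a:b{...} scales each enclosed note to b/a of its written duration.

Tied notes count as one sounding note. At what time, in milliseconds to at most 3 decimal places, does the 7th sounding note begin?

1. 0.0ms @ 0 + 276.498ms (3/7)
2. 276.498ms @ 3/7 + 276.498ms (3/7)
3. 552.995ms @ 6/7 + 276.498ms (3/7)
4. 829.493ms @ 9/7 + 276.498ms (3/7)
5. 1105.991ms @ 12/7 + 414.747ms (9/14)
6. 1520.737ms @ 33/14 + 138.249ms (3/14)
7. 1658.986ms @ 18/7 + 276.498ms (3/7)
8. 1935.484ms @ 3 + 967.742ms (3/2)
9. 2903.226ms @ 9/2 + 967.742ms (3/2)
10. 3870.968ms @ 6 + 967.742ms (3/2)
11. 4838.71ms @ 15/2 + 483.871ms (3/4)
12. 5322.581ms @ 33/4 + 483.871ms (3/4)

note 7 onset = 18/7b = 1658.986ms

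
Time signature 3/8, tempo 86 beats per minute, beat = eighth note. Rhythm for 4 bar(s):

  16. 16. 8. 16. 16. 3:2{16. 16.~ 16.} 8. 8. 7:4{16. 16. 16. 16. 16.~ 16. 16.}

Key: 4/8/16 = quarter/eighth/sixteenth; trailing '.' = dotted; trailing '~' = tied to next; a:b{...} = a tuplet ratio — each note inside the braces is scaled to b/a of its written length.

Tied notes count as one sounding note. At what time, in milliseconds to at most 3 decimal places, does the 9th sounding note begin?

1. 0.0ms @ 0 + 523.256ms (3/4)
2. 523.256ms @ 3/4 + 523.256ms (3/4)
3. 1046.512ms @ 3/2 + 1046.512ms (3/2)
4. 2093.023ms @ 3 + 523.256ms (3/4)
5. 2616.279ms @ 15/4 + 523.256ms (3/4)
6. 3139.535ms @ 9/2 + 348.837ms (1/2)
7. 3488.372ms @ 5 + 697.674ms (1)
8. 4186.047ms @ 6 + 1046.512ms (3/2)
9. 5232.558ms @ 15/2 + 1046.512ms (3/2)
10. 6279.07ms @ 9 + 299.003ms (3/7)
11. 6578.073ms @ 66/7 + 299.003ms (3/7)
12. 6877.076ms @ 69/7 + 299.003ms (3/7)
13. 7176.08ms @ 72/7 + 299.003ms (3/7)
14. 7475.083ms @ 75/7 + 598.007ms (6/7)
15. 8073.09ms @ 81/7 + 299.003ms (3/7)

note 9 onset = 15/2b = 5232.558ms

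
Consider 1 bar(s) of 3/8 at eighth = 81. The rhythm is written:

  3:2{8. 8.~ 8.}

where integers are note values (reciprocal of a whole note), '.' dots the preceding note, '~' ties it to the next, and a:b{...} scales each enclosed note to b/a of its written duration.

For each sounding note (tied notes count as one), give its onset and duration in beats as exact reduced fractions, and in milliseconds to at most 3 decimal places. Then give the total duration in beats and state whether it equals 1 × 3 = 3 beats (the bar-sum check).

1) 0.0ms=0b +740.741ms=1b
2) 740.741ms=1b +1481.481ms=2b
Σ=3b of 3 (81bpm 3/8) — PASS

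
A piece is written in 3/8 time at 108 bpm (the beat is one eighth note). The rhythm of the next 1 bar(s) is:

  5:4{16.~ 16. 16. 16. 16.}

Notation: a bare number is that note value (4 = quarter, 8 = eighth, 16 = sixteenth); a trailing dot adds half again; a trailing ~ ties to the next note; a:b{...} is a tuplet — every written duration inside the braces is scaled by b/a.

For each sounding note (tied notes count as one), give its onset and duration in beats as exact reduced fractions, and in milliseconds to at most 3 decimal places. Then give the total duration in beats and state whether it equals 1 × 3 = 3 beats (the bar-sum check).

1) 0.0ms=0b +666.667ms=6/5b
2) 666.667ms=6/5b +333.333ms=3/5b
3) 1000.0ms=9/5b +333.333ms=3/5b
4) 1333.333ms=12/5b +333.333ms=3/5b
Σ=3b of 3 (108bpm 3/8) — PASS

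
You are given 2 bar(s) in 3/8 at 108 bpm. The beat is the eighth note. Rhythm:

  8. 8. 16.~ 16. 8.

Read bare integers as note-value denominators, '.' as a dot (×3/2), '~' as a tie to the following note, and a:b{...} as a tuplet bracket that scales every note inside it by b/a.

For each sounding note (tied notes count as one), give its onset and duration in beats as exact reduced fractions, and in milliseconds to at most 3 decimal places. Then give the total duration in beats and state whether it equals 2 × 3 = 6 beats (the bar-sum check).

1) 0.0ms=0b +833.333ms=3/2b
2) 833.333ms=3/2b +833.333ms=3/2b
3) 1666.667ms=3b +833.333ms=3/2b
4) 2500.0ms=9/2b +833.333ms=3/2b
Σ=6b of 6 (108bpm 3/8) — PASS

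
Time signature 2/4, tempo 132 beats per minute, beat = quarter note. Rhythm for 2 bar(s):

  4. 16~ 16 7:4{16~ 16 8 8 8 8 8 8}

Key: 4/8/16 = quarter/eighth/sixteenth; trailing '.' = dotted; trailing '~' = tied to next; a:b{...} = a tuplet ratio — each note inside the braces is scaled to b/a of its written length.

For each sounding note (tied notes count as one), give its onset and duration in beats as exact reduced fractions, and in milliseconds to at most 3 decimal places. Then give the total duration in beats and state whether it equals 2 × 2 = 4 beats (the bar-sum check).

1) 0.0ms=0b +681.818ms=3/2b
2) 681.818ms=3/2b +227.273ms=1/2b
3) 909.091ms=2b +129.87ms=2/7b
4) 1038.961ms=16/7b +129.87ms=2/7b
5) 1168.831ms=18/7b +129.87ms=2/7b
6) 1298.701ms=20/7b +129.87ms=2/7b
7) 1428.571ms=22/7b +129.87ms=2/7b
8) 1558.442ms=24/7b +129.87ms=2/7b
9) 1688.312ms=26/7b +129.87ms=2/7b
Σ=4b of 4 (132bpm 2/4) — PASS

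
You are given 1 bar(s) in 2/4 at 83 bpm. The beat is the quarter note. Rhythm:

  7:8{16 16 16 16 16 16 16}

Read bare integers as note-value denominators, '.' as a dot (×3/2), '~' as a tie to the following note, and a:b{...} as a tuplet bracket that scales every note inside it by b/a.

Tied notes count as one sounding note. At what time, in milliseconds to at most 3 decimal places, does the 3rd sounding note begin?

1. 0.0ms @ 0 + 206.54ms (2/7)
2. 206.54ms @ 2/7 + 206.54ms (2/7)
3. 413.081ms @ 4/7 + 206.54ms (2/7)
4. 619.621ms @ 6/7 + 206.54ms (2/7)
5. 826.162ms @ 8/7 + 206.54ms (2/7)
6. 1032.702ms @ 10/7 + 206.54ms (2/7)
7. 1239.243ms @ 12/7 + 206.54ms (2/7)

note 3 onset = 4/7b = 413.081ms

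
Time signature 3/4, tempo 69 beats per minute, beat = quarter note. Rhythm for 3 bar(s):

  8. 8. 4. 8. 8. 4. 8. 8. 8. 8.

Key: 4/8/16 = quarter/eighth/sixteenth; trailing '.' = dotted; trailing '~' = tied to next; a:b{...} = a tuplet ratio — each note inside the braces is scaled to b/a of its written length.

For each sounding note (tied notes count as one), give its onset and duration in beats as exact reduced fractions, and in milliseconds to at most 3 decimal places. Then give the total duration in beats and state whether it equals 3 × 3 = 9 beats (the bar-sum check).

1) 0.0ms=0b +652.174ms=3/4b
2) 652.174ms=3/4b +652.174ms=3/4b
3) 1304.348ms=3/2b +1304.348ms=3/2b
4) 2608.696ms=3b +652.174ms=3/4b
5) 3260.87ms=15/4b +652.174ms=3/4b
6) 3913.043ms=9/2b +1304.348ms=3/2b
7) 5217.391ms=6b +652.174ms=3/4b
8) 5869.565ms=27/4b +652.174ms=3/4b
9) 6521.739ms=15/2b +652.174ms=3/4b
10) 7173.913ms=33/4b +652.174ms=3/4b
Σ=9b of 9 (69bpm 3/4) — PASS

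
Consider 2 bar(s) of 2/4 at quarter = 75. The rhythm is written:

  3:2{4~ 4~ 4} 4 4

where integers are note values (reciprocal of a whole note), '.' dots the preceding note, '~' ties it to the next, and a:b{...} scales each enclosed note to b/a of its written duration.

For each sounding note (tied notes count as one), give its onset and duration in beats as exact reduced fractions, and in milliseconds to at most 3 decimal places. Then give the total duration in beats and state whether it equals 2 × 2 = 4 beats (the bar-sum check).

1) 0.0ms=0b +1600.0ms=2b
2) 1600.0ms=2b +800.0ms=1b
3) 2400.0ms=3b +800.0ms=1b
Σ=4b of 4 (75bpm 2/4) — PASS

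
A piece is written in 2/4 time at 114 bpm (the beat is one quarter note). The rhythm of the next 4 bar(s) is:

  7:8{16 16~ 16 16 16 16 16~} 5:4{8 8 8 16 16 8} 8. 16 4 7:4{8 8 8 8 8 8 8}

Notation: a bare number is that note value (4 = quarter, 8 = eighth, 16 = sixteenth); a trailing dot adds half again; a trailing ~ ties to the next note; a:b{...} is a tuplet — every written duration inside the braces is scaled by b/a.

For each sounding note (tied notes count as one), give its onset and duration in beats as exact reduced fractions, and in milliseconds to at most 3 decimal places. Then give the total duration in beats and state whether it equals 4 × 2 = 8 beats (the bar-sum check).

1) 0.0ms=0b +150.376ms=2/7b
2) 150.376ms=2/7b +300.752ms=4/7b
3) 451.128ms=6/7b +150.376ms=2/7b
4) 601.504ms=8/7b +150.376ms=2/7b
5) 751.88ms=10/7b +150.376ms=2/7b
6) 902.256ms=12/7b +360.902ms=24/35b
7) 1263.158ms=12/5b +210.526ms=2/5b
8) 1473.684ms=14/5b +210.526ms=2/5b
9) 1684.211ms=16/5b +105.263ms=1/5b
10) 1789.474ms=17/5b +105.263ms=1/5b
11) 1894.737ms=18/5b +210.526ms=2/5b
12) 2105.263ms=4b +394.737ms=3/4b
13) 2500.0ms=19/4b +131.579ms=1/4b
14) 2631.579ms=5b +526.316ms=1b
15) 3157.895ms=6b +150.376ms=2/7b
16) 3308.271ms=44/7b +150.376ms=2/7b
17) 3458.647ms=46/7b +150.376ms=2/7b
18) 3609.023ms=48/7b +150.376ms=2/7b
19) 3759.398ms=50/7b +150.376ms=2/7b
20) 3909.774ms=52/7b +150.376ms=2/7b
21) 4060.15ms=54/7b +150.376ms=2/7b
Σ=8b of 8 (114bpm 2/4) — PASS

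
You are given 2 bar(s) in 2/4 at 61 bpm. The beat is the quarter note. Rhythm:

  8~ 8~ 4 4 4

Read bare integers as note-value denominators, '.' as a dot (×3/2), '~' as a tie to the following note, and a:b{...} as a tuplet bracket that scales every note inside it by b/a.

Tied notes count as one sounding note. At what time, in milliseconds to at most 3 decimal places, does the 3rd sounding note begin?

note 3 onset = 3b = 2950.82ms

1. 0.0ms @ 0 + 1967.213ms (2)
2. 1967.213ms @ 2 + 983.607ms (1)
3. 2950.82ms @ 3 + 983.607ms (1)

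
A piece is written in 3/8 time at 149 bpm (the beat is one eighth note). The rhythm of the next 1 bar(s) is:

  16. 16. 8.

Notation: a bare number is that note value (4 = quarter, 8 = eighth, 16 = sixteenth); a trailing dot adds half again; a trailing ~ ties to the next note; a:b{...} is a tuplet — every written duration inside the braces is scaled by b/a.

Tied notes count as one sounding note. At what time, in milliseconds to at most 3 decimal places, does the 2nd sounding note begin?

1. 0.0ms @ 0 + 302.013ms (3/4)
2. 302.013ms @ 3/4 + 302.013ms (3/4)
3. 604.027ms @ 3/2 + 604.027ms (3/2)

note 2 onset = 3/4b = 302.013ms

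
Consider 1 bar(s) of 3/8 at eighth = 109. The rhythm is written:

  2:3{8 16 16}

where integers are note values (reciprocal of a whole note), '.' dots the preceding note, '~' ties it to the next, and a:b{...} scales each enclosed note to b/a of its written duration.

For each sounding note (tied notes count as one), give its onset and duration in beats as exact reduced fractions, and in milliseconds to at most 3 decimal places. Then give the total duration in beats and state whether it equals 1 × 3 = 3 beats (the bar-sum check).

1) 0.0ms=0b +825.688ms=3/2b
2) 825.688ms=3/2b +412.844ms=3/4b
3) 1238.532ms=9/4b +412.844ms=3/4b
Σ=3b of 3 (109bpm 3/8) — PASS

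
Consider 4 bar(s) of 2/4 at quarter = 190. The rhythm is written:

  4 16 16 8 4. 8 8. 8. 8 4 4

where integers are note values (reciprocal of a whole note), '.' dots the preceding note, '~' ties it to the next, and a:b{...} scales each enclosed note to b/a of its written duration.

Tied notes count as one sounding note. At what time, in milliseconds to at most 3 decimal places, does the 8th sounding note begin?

1. 0.0ms @ 0 + 315.789ms (1)
2. 315.789ms @ 1 + 78.947ms (1/4)
3. 394.737ms @ 5/4 + 78.947ms (1/4)
4. 473.684ms @ 3/2 + 157.895ms (1/2)
5. 631.579ms @ 2 + 473.684ms (3/2)
6. 1105.263ms @ 7/2 + 157.895ms (1/2)
7. 1263.158ms @ 4 + 236.842ms (3/4)
8. 1500.0ms @ 19/4 + 236.842ms (3/4)
9. 1736.842ms @ 11/2 + 157.895ms (1/2)
10. 1894.737ms @ 6 + 315.789ms (1)
11. 2210.526ms @ 7 + 315.789ms (1)

note 8 onset = 19/4b = 1500.0ms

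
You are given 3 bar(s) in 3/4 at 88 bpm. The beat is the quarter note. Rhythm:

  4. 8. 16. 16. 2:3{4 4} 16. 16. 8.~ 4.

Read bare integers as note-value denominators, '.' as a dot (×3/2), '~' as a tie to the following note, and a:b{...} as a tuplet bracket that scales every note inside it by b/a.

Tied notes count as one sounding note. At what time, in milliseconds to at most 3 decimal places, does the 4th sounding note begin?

note 4 onset = 21/8b = 1789.773ms

1. 0.0ms @ 0 + 1022.727ms (3/2)
2. 1022.727ms @ 3/2 + 511.364ms (3/4)
3. 1534.091ms @ 9/4 + 255.682ms (3/8)
4. 1789.773ms @ 21/8 + 255.682ms (3/8)
5. 2045.455ms @ 3 + 1022.727ms (3/2)
6. 3068.182ms @ 9/2 + 1022.727ms (3/2)
7. 4090.909ms @ 6 + 255.682ms (3/8)
8. 4346.591ms @ 51/8 + 255.682ms (3/8)
9. 4602.273ms @ 27/4 + 1534.091ms (9/4)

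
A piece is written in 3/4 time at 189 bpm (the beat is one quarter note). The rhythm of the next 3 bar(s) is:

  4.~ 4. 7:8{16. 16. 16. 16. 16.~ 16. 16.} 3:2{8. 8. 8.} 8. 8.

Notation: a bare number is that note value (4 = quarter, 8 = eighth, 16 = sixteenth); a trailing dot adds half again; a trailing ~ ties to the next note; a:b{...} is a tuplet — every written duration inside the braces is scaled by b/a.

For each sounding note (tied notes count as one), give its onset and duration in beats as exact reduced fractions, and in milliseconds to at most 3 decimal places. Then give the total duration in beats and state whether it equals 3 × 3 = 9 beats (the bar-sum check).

1) 0.0ms=0b +952.381ms=3b
2) 952.381ms=3b +136.054ms=3/7b
3) 1088.435ms=24/7b +136.054ms=3/7b
4) 1224.49ms=27/7b +136.054ms=3/7b
5) 1360.544ms=30/7b +136.054ms=3/7b
6) 1496.599ms=33/7b +272.109ms=6/7b
7) 1768.707ms=39/7b +136.054ms=3/7b
8) 1904.762ms=6b +158.73ms=1/2b
9) 2063.492ms=13/2b +158.73ms=1/2b
10) 2222.222ms=7b +158.73ms=1/2b
11) 2380.952ms=15/2b +238.095ms=3/4b
12) 2619.048ms=33/4b +238.095ms=3/4b
Σ=9b of 9 (189bpm 3/4) — PASS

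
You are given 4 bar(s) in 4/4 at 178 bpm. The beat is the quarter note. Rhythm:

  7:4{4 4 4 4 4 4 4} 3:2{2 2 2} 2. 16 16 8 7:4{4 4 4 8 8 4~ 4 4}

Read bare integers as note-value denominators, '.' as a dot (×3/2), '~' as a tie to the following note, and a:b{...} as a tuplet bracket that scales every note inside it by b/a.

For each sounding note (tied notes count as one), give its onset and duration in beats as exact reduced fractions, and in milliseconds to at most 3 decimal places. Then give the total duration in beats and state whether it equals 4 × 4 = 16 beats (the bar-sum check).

1) 0.0ms=0b +192.616ms=4/7b
2) 192.616ms=4/7b +192.616ms=4/7b
3) 385.233ms=8/7b +192.616ms=4/7b
4) 577.849ms=12/7b +192.616ms=4/7b
5) 770.465ms=16/7b +192.616ms=4/7b
6) 963.082ms=20/7b +192.616ms=4/7b
7) 1155.698ms=24/7b +192.616ms=4/7b
8) 1348.315ms=4b +449.438ms=4/3b
9) 1797.753ms=16/3b +449.438ms=4/3b
10) 2247.191ms=20/3b +449.438ms=4/3b
11) 2696.629ms=8b +1011.236ms=3b
12) 3707.865ms=11b +84.27ms=1/4b
13) 3792.135ms=45/4b +84.27ms=1/4b
14) 3876.404ms=23/2b +168.539ms=1/2b
15) 4044.944ms=12b +192.616ms=4/7b
16) 4237.56ms=88/7b +192.616ms=4/7b
17) 4430.177ms=92/7b +192.616ms=4/7b
18) 4622.793ms=96/7b +96.308ms=2/7b
19) 4719.101ms=14b +96.308ms=2/7b
20) 4815.409ms=100/7b +385.233ms=8/7b
21) 5200.642ms=108/7b +192.616ms=4/7b
Σ=16b of 16 (178bpm 4/4) — PASS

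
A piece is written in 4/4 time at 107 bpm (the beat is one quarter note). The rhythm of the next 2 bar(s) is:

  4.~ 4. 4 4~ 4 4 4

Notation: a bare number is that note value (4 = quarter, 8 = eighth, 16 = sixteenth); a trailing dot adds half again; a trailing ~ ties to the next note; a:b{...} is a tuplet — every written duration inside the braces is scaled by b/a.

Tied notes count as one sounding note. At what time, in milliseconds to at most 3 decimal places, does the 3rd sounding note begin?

note 3 onset = 4b = 2242.991ms

1. 0.0ms @ 0 + 1682.243ms (3)
2. 1682.243ms @ 3 + 560.748ms (1)
3. 2242.991ms @ 4 + 1121.495ms (2)
4. 3364.486ms @ 6 + 560.748ms (1)
5. 3925.234ms @ 7 + 560.748ms (1)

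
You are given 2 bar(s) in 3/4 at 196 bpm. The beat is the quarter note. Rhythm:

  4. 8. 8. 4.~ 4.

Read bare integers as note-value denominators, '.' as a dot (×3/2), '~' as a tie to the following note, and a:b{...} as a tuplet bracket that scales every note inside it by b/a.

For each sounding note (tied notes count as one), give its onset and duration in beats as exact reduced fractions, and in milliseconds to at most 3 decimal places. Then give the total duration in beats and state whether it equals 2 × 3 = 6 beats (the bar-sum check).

1) 0.0ms=0b +459.184ms=3/2b
2) 459.184ms=3/2b +229.592ms=3/4b
3) 688.776ms=9/4b +229.592ms=3/4b
4) 918.367ms=3b +918.367ms=3b
Σ=6b of 6 (196bpm 3/4) — PASS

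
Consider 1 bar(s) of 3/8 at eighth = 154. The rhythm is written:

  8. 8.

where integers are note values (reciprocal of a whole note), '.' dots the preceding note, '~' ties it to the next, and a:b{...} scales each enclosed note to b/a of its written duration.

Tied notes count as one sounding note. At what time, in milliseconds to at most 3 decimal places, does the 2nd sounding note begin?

note 2 onset = 3/2b = 584.416ms

1. 0.0ms @ 0 + 584.416ms (3/2)
2. 584.416ms @ 3/2 + 584.416ms (3/2)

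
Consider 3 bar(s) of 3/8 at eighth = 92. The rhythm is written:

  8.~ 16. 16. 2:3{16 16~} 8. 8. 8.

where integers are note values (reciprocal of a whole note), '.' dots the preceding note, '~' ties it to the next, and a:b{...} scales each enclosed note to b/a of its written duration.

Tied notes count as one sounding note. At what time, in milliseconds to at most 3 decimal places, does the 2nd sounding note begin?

note 2 onset = 9/4b = 1467.391ms

1. 0.0ms @ 0 + 1467.391ms (9/4)
2. 1467.391ms @ 9/4 + 489.13ms (3/4)
3. 1956.522ms @ 3 + 489.13ms (3/4)
4. 2445.652ms @ 15/4 + 1467.391ms (9/4)
5. 3913.043ms @ 6 + 978.261ms (3/2)
6. 4891.304ms @ 15/2 + 978.261ms (3/2)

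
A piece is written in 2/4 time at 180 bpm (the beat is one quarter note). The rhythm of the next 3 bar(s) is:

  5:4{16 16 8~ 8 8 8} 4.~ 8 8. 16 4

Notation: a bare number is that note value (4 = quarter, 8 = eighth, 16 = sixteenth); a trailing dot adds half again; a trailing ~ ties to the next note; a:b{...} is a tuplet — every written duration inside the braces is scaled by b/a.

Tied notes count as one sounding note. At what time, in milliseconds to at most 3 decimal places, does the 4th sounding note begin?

note 4 onset = 6/5b = 400.0ms

1. 0.0ms @ 0 + 66.667ms (1/5)
2. 66.667ms @ 1/5 + 66.667ms (1/5)
3. 133.333ms @ 2/5 + 266.667ms (4/5)
4. 400.0ms @ 6/5 + 133.333ms (2/5)
5. 533.333ms @ 8/5 + 133.333ms (2/5)
6. 666.667ms @ 2 + 666.667ms (2)
7. 1333.333ms @ 4 + 250.0ms (3/4)
8. 1583.333ms @ 19/4 + 83.333ms (1/4)
9. 1666.667ms @ 5 + 333.333ms (1)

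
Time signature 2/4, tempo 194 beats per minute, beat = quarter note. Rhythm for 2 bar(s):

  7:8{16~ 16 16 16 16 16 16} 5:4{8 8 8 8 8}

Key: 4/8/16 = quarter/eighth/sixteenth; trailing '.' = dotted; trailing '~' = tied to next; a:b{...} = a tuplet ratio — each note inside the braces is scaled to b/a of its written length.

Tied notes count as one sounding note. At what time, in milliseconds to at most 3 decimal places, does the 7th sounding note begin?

note 7 onset = 2b = 618.557ms

1. 0.0ms @ 0 + 176.73ms (4/7)
2. 176.73ms @ 4/7 + 88.365ms (2/7)
3. 265.096ms @ 6/7 + 88.365ms (2/7)
4. 353.461ms @ 8/7 + 88.365ms (2/7)
5. 441.826ms @ 10/7 + 88.365ms (2/7)
6. 530.191ms @ 12/7 + 88.365ms (2/7)
7. 618.557ms @ 2 + 123.711ms (2/5)
8. 742.268ms @ 12/5 + 123.711ms (2/5)
9. 865.979ms @ 14/5 + 123.711ms (2/5)
10. 989.691ms @ 16/5 + 123.711ms (2/5)
11. 1113.402ms @ 18/5 + 123.711ms (2/5)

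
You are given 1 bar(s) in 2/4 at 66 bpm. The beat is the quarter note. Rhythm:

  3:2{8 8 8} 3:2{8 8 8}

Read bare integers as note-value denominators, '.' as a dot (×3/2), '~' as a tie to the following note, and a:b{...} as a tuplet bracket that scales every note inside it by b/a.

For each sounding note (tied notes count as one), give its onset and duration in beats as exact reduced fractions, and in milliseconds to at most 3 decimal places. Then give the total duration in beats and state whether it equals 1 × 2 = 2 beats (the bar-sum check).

1) 0.0ms=0b +303.03ms=1/3b
2) 303.03ms=1/3b +303.03ms=1/3b
3) 606.061ms=2/3b +303.03ms=1/3b
4) 909.091ms=1b +303.03ms=1/3b
5) 1212.121ms=4/3b +303.03ms=1/3b
6) 1515.152ms=5/3b +303.03ms=1/3b
Σ=2b of 2 (66bpm 2/4) — PASS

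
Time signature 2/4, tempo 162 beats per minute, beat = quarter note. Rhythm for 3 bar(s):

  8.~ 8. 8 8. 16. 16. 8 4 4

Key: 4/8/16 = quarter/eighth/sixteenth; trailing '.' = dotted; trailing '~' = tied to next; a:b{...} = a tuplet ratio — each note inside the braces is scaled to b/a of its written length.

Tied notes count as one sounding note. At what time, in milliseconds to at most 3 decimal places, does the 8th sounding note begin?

1. 0.0ms @ 0 + 555.556ms (3/2)
2. 555.556ms @ 3/2 + 185.185ms (1/2)
3. 740.741ms @ 2 + 277.778ms (3/4)
4. 1018.519ms @ 11/4 + 138.889ms (3/8)
5. 1157.407ms @ 25/8 + 138.889ms (3/8)
6. 1296.296ms @ 7/2 + 185.185ms (1/2)
7. 1481.481ms @ 4 + 370.37ms (1)
8. 1851.852ms @ 5 + 370.37ms (1)

note 8 onset = 5b = 1851.852ms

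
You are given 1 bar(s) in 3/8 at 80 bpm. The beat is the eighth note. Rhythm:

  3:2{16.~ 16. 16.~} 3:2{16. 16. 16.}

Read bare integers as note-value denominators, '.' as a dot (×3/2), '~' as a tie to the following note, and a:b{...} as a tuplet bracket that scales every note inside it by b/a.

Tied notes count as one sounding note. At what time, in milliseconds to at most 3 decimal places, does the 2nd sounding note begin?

note 2 onset = 1b = 750.0ms

1. 0.0ms @ 0 + 750.0ms (1)
2. 750.0ms @ 1 + 750.0ms (1)
3. 1500.0ms @ 2 + 375.0ms (1/2)
4. 1875.0ms @ 5/2 + 375.0ms (1/2)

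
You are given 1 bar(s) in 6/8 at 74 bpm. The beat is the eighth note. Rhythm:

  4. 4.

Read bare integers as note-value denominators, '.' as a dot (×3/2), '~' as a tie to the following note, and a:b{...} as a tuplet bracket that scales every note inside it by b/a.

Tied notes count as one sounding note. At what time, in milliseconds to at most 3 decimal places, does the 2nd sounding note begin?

1. 0.0ms @ 0 + 2432.432ms (3)
2. 2432.432ms @ 3 + 2432.432ms (3)

note 2 onset = 3b = 2432.432ms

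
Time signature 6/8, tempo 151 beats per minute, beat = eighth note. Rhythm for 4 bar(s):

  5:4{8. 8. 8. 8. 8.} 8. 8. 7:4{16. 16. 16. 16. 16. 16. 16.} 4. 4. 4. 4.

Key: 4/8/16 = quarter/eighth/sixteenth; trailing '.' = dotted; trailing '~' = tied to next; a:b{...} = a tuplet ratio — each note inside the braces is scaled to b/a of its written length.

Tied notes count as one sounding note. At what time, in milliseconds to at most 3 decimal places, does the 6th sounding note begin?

note 6 onset = 6b = 2384.106ms

1. 0.0ms @ 0 + 476.821ms (6/5)
2. 476.821ms @ 6/5 + 476.821ms (6/5)
3. 953.642ms @ 12/5 + 476.821ms (6/5)
4. 1430.464ms @ 18/5 + 476.821ms (6/5)
5. 1907.285ms @ 24/5 + 476.821ms (6/5)
6. 2384.106ms @ 6 + 596.026ms (3/2)
7. 2980.132ms @ 15/2 + 596.026ms (3/2)
8. 3576.159ms @ 9 + 170.293ms (3/7)
9. 3746.452ms @ 66/7 + 170.293ms (3/7)
10. 3916.746ms @ 69/7 + 170.293ms (3/7)
11. 4087.039ms @ 72/7 + 170.293ms (3/7)
12. 4257.332ms @ 75/7 + 170.293ms (3/7)
13. 4427.625ms @ 78/7 + 170.293ms (3/7)
14. 4597.919ms @ 81/7 + 170.293ms (3/7)
15. 4768.212ms @ 12 + 1192.053ms (3)
16. 5960.265ms @ 15 + 1192.053ms (3)
17. 7152.318ms @ 18 + 1192.053ms (3)
18. 8344.371ms @ 21 + 1192.053ms (3)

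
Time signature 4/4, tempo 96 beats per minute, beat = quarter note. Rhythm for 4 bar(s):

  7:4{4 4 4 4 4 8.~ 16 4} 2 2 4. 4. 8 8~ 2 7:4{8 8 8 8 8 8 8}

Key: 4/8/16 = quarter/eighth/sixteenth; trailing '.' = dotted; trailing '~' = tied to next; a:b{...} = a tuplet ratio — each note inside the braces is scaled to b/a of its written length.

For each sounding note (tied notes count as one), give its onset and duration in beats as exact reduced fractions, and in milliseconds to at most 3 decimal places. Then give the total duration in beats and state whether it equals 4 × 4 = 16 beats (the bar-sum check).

1) 0.0ms=0b +357.143ms=4/7b
2) 357.143ms=4/7b +357.143ms=4/7b
3) 714.286ms=8/7b +357.143ms=4/7b
4) 1071.429ms=12/7b +357.143ms=4/7b
5) 1428.571ms=16/7b +357.143ms=4/7b
6) 1785.714ms=20/7b +357.143ms=4/7b
7) 2142.857ms=24/7b +357.143ms=4/7b
8) 2500.0ms=4b +1250.0ms=2b
9) 3750.0ms=6b +1250.0ms=2b
10) 5000.0ms=8b +937.5ms=3/2b
11) 5937.5ms=19/2b +937.5ms=3/2b
12) 6875.0ms=11b +312.5ms=1/2b
13) 7187.5ms=23/2b +1562.5ms=5/2b
14) 8750.0ms=14b +178.571ms=2/7b
15) 8928.571ms=100/7b +178.571ms=2/7b
16) 9107.143ms=102/7b +178.571ms=2/7b
17) 9285.714ms=104/7b +178.571ms=2/7b
18) 9464.286ms=106/7b +178.571ms=2/7b
19) 9642.857ms=108/7b +178.571ms=2/7b
20) 9821.429ms=110/7b +178.571ms=2/7b
Σ=16b of 16 (96bpm 4/4) — PASS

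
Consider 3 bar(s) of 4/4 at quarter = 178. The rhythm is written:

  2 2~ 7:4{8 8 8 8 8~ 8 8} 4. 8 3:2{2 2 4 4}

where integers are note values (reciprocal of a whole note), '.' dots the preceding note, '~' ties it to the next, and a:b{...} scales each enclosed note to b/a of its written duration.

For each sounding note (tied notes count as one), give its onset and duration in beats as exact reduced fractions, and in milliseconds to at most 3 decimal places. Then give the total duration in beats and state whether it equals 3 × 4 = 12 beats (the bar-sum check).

1) 0.0ms=0b +674.157ms=2b
2) 674.157ms=2b +770.465ms=16/7b
3) 1444.623ms=30/7b +96.308ms=2/7b
4) 1540.931ms=32/7b +96.308ms=2/7b
5) 1637.239ms=34/7b +96.308ms=2/7b
6) 1733.547ms=36/7b +192.616ms=4/7b
7) 1926.164ms=40/7b +96.308ms=2/7b
8) 2022.472ms=6b +505.618ms=3/2b
9) 2528.09ms=15/2b +168.539ms=1/2b
10) 2696.629ms=8b +449.438ms=4/3b
11) 3146.067ms=28/3b +449.438ms=4/3b
12) 3595.506ms=32/3b +224.719ms=2/3b
13) 3820.225ms=34/3b +224.719ms=2/3b
Σ=12b of 12 (178bpm 4/4) — PASS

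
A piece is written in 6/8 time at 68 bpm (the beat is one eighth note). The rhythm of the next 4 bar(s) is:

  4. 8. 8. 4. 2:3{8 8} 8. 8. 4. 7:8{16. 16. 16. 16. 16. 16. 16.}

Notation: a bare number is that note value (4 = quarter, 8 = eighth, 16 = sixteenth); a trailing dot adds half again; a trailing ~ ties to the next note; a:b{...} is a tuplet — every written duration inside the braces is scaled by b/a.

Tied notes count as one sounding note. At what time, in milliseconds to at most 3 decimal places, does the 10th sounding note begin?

1. 0.0ms @ 0 + 2647.059ms (3)
2. 2647.059ms @ 3 + 1323.529ms (3/2)
3. 3970.588ms @ 9/2 + 1323.529ms (3/2)
4. 5294.118ms @ 6 + 2647.059ms (3)
5. 7941.176ms @ 9 + 1323.529ms (3/2)
6. 9264.706ms @ 21/2 + 1323.529ms (3/2)
7. 10588.235ms @ 12 + 1323.529ms (3/2)
8. 11911.765ms @ 27/2 + 1323.529ms (3/2)
9. 13235.294ms @ 15 + 2647.059ms (3)
10. 15882.353ms @ 18 + 756.303ms (6/7)
11. 16638.655ms @ 132/7 + 756.303ms (6/7)
12. 17394.958ms @ 138/7 + 756.303ms (6/7)
13. 18151.261ms @ 144/7 + 756.303ms (6/7)
14. 18907.563ms @ 150/7 + 756.303ms (6/7)
15. 19663.866ms @ 156/7 + 756.303ms (6/7)
16. 20420.168ms @ 162/7 + 756.303ms (6/7)

note 10 onset = 18b = 15882.353ms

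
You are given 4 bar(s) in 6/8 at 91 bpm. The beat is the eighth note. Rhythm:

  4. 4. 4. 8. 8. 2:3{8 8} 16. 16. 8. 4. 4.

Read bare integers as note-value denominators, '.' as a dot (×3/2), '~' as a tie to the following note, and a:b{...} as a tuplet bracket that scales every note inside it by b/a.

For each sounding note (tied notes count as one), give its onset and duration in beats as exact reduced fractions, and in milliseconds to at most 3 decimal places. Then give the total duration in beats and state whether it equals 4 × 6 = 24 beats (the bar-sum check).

1) 0.0ms=0b +1978.022ms=3b
2) 1978.022ms=3b +1978.022ms=3b
3) 3956.044ms=6b +1978.022ms=3b
4) 5934.066ms=9b +989.011ms=3/2b
5) 6923.077ms=21/2b +989.011ms=3/2b
6) 7912.088ms=12b +989.011ms=3/2b
7) 8901.099ms=27/2b +989.011ms=3/2b
8) 9890.11ms=15b +494.505ms=3/4b
9) 10384.615ms=63/4b +494.505ms=3/4b
10) 10879.121ms=33/2b +989.011ms=3/2b
11) 11868.132ms=18b +1978.022ms=3b
12) 13846.154ms=21b +1978.022ms=3b
Σ=24b of 24 (91bpm 6/8) — PASS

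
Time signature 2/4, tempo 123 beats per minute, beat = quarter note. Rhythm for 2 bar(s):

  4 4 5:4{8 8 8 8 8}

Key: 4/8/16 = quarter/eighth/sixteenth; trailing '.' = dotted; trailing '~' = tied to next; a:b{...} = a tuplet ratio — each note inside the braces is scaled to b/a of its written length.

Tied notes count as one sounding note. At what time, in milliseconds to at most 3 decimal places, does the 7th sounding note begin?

note 7 onset = 18/5b = 1756.098ms

1. 0.0ms @ 0 + 487.805ms (1)
2. 487.805ms @ 1 + 487.805ms (1)
3. 975.61ms @ 2 + 195.122ms (2/5)
4. 1170.732ms @ 12/5 + 195.122ms (2/5)
5. 1365.854ms @ 14/5 + 195.122ms (2/5)
6. 1560.976ms @ 16/5 + 195.122ms (2/5)
7. 1756.098ms @ 18/5 + 195.122ms (2/5)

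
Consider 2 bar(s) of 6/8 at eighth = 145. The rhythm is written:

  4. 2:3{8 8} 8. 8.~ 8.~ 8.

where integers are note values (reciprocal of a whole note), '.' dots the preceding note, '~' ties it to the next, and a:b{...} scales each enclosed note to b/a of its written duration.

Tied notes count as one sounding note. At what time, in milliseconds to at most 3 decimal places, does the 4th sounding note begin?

note 4 onset = 6b = 2482.759ms

1. 0.0ms @ 0 + 1241.379ms (3)
2. 1241.379ms @ 3 + 620.69ms (3/2)
3. 1862.069ms @ 9/2 + 620.69ms (3/2)
4. 2482.759ms @ 6 + 620.69ms (3/2)
5. 3103.448ms @ 15/2 + 1862.069ms (9/2)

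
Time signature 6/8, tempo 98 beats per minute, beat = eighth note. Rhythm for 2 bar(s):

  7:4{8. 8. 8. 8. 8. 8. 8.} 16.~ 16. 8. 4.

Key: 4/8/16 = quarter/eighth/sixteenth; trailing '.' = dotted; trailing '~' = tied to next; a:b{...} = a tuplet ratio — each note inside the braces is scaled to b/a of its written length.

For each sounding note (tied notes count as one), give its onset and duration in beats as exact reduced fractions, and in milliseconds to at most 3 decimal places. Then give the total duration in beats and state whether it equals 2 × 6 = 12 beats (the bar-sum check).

1) 0.0ms=0b +524.781ms=6/7b
2) 524.781ms=6/7b +524.781ms=6/7b
3) 1049.563ms=12/7b +524.781ms=6/7b
4) 1574.344ms=18/7b +524.781ms=6/7b
5) 2099.125ms=24/7b +524.781ms=6/7b
6) 2623.907ms=30/7b +524.781ms=6/7b
7) 3148.688ms=36/7b +524.781ms=6/7b
8) 3673.469ms=6b +918.367ms=3/2b
9) 4591.837ms=15/2b +918.367ms=3/2b
10) 5510.204ms=9b +1836.735ms=3b
Σ=12b of 12 (98bpm 6/8) — PASS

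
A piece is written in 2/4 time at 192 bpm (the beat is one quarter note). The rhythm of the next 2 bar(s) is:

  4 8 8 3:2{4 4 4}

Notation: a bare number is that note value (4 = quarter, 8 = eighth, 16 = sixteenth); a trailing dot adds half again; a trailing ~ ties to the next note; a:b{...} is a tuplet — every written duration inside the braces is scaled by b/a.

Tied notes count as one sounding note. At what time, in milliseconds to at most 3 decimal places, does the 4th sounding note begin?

1. 0.0ms @ 0 + 312.5ms (1)
2. 312.5ms @ 1 + 156.25ms (1/2)
3. 468.75ms @ 3/2 + 156.25ms (1/2)
4. 625.0ms @ 2 + 208.333ms (2/3)
5. 833.333ms @ 8/3 + 208.333ms (2/3)
6. 1041.667ms @ 10/3 + 208.333ms (2/3)

note 4 onset = 2b = 625.0ms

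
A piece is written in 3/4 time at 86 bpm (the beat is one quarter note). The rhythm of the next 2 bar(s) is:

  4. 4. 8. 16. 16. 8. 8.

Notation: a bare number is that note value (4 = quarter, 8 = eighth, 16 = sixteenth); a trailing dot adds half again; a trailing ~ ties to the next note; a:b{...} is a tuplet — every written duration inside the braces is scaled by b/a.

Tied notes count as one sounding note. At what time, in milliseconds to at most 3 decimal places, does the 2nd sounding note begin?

1. 0.0ms @ 0 + 1046.512ms (3/2)
2. 1046.512ms @ 3/2 + 1046.512ms (3/2)
3. 2093.023ms @ 3 + 523.256ms (3/4)
4. 2616.279ms @ 15/4 + 261.628ms (3/8)
5. 2877.907ms @ 33/8 + 261.628ms (3/8)
6. 3139.535ms @ 9/2 + 523.256ms (3/4)
7. 3662.791ms @ 21/4 + 523.256ms (3/4)

note 2 onset = 3/2b = 1046.512ms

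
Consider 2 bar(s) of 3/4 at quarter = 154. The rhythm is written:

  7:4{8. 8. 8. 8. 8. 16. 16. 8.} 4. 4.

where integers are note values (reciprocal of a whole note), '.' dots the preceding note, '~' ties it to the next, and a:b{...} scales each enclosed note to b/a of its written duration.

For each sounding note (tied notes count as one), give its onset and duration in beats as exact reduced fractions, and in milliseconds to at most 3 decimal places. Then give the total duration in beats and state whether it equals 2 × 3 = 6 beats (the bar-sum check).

1) 0.0ms=0b +166.976ms=3/7b
2) 166.976ms=3/7b +166.976ms=3/7b
3) 333.952ms=6/7b +166.976ms=3/7b
4) 500.928ms=9/7b +166.976ms=3/7b
5) 667.904ms=12/7b +166.976ms=3/7b
6) 834.879ms=15/7b +83.488ms=3/14b
7) 918.367ms=33/14b +83.488ms=3/14b
8) 1001.855ms=18/7b +166.976ms=3/7b
9) 1168.831ms=3b +584.416ms=3/2b
10) 1753.247ms=9/2b +584.416ms=3/2b
Σ=6b of 6 (154bpm 3/4) — PASS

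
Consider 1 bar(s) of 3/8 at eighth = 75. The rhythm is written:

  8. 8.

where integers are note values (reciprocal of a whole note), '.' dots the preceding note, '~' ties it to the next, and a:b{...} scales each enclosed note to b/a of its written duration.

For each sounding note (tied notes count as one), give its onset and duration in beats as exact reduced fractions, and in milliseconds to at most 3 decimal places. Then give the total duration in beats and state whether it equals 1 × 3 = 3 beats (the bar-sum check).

1) 0.0ms=0b +1200.0ms=3/2b
2) 1200.0ms=3/2b +1200.0ms=3/2b
Σ=3b of 3 (75bpm 3/8) — PASS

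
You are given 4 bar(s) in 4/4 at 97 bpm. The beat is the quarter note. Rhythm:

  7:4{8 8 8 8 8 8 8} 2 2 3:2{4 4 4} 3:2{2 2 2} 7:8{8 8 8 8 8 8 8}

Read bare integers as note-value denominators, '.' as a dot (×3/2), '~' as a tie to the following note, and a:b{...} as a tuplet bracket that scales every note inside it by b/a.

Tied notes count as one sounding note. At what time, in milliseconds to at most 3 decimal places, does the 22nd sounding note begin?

note 22 onset = 108/7b = 9543.446ms

1. 0.0ms @ 0 + 176.73ms (2/7)
2. 176.73ms @ 2/7 + 176.73ms (2/7)
3. 353.461ms @ 4/7 + 176.73ms (2/7)
4. 530.191ms @ 6/7 + 176.73ms (2/7)
5. 706.922ms @ 8/7 + 176.73ms (2/7)
6. 883.652ms @ 10/7 + 176.73ms (2/7)
7. 1060.383ms @ 12/7 + 176.73ms (2/7)
8. 1237.113ms @ 2 + 1237.113ms (2)
9. 2474.227ms @ 4 + 1237.113ms (2)
10. 3711.34ms @ 6 + 412.371ms (2/3)
11. 4123.711ms @ 20/3 + 412.371ms (2/3)
12. 4536.082ms @ 22/3 + 412.371ms (2/3)
13. 4948.454ms @ 8 + 824.742ms (4/3)
14. 5773.196ms @ 28/3 + 824.742ms (4/3)
15. 6597.938ms @ 32/3 + 824.742ms (4/3)
16. 7422.68ms @ 12 + 353.461ms (4/7)
17. 7776.141ms @ 88/7 + 353.461ms (4/7)
18. 8129.602ms @ 92/7 + 353.461ms (4/7)
19. 8483.063ms @ 96/7 + 353.461ms (4/7)
20. 8836.524ms @ 100/7 + 353.461ms (4/7)
21. 9189.985ms @ 104/7 + 353.461ms (4/7)
22. 9543.446ms @ 108/7 + 353.461ms (4/7)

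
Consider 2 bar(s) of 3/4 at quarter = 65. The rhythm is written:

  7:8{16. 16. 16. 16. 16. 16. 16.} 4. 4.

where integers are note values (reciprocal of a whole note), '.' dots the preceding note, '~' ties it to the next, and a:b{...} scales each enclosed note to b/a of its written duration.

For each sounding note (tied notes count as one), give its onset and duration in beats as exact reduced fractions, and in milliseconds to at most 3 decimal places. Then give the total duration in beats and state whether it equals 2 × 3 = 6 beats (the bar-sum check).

1) 0.0ms=0b +395.604ms=3/7b
2) 395.604ms=3/7b +395.604ms=3/7b
3) 791.209ms=6/7b +395.604ms=3/7b
4) 1186.813ms=9/7b +395.604ms=3/7b
5) 1582.418ms=12/7b +395.604ms=3/7b
6) 1978.022ms=15/7b +395.604ms=3/7b
7) 2373.626ms=18/7b +395.604ms=3/7b
8) 2769.231ms=3b +1384.615ms=3/2b
9) 4153.846ms=9/2b +1384.615ms=3/2b
Σ=6b of 6 (65bpm 3/4) — PASS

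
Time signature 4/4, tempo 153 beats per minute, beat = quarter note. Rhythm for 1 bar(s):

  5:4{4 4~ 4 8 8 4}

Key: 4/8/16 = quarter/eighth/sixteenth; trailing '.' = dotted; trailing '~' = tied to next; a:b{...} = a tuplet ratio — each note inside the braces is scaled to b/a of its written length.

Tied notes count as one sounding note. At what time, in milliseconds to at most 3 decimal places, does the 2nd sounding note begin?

1. 0.0ms @ 0 + 313.725ms (4/5)
2. 313.725ms @ 4/5 + 627.451ms (8/5)
3. 941.176ms @ 12/5 + 156.863ms (2/5)
4. 1098.039ms @ 14/5 + 156.863ms (2/5)
5. 1254.902ms @ 16/5 + 313.725ms (4/5)

note 2 onset = 4/5b = 313.725ms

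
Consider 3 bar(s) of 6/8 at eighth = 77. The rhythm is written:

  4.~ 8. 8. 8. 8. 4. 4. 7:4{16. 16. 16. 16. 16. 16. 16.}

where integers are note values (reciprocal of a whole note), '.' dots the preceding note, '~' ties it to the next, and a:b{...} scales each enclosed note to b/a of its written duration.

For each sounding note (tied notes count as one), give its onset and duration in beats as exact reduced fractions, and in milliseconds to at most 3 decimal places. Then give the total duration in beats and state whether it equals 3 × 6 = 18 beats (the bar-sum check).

1) 0.0ms=0b +3506.494ms=9/2b
2) 3506.494ms=9/2b +1168.831ms=3/2b
3) 4675.325ms=6b +1168.831ms=3/2b
4) 5844.156ms=15/2b +1168.831ms=3/2b
5) 7012.987ms=9b +2337.662ms=3b
6) 9350.649ms=12b +2337.662ms=3b
7) 11688.312ms=15b +333.952ms=3/7b
8) 12022.263ms=108/7b +333.952ms=3/7b
9) 12356.215ms=111/7b +333.952ms=3/7b
10) 12690.167ms=114/7b +333.952ms=3/7b
11) 13024.119ms=117/7b +333.952ms=3/7b
12) 13358.071ms=120/7b +333.952ms=3/7b
13) 13692.022ms=123/7b +333.952ms=3/7b
Σ=18b of 18 (77bpm 6/8) — PASS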